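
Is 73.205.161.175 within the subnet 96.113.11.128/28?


Subnet network: 96.113.11.128
Test IP AND mask: 73.205.161.160
No, 73.205.161.175 is not in 96.113.11.128/28


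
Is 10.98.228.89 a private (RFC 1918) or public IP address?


RFC 1918 private ranges:
  10.0.0.0/8 (10.0.0.0 - 10.255.255.255)
  172.16.0.0/12 (172.16.0.0 - 172.31.255.255)
  192.168.0.0/16 (192.168.0.0 - 192.168.255.255)
Private (in 10.0.0.0/8)


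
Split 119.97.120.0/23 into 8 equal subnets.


New prefix = 23 + 3 = 26
Each subnet has 64 addresses
  119.97.120.0/26
  119.97.120.64/26
  119.97.120.128/26
  119.97.120.192/26
  119.97.121.0/26
  119.97.121.64/26
  119.97.121.128/26
  119.97.121.192/26
Subnets: 119.97.120.0/26, 119.97.120.64/26, 119.97.120.128/26, 119.97.120.192/26, 119.97.121.0/26, 119.97.121.64/26, 119.97.121.128/26, 119.97.121.192/26


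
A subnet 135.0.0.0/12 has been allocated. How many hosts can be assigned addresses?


Host bits = 32 - 12 = 20
Total addresses = 2^20 = 1048576
Usable = total - 2 (network and broadcast)
Usable hosts: 1048574


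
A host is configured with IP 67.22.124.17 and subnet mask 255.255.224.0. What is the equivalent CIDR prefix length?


Binary: 11111111.11111111.11100000.00000000
Count leading 1s
Prefix: /19


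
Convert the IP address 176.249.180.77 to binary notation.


176 = 10110000
249 = 11111001
180 = 10110100
77 = 01001101
Binary: 10110000.11111001.10110100.01001101


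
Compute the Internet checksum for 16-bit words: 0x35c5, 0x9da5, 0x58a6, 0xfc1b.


Sum all words (with carry folding):
+ 0x35c5 = 0x35c5
+ 0x9da5 = 0xd36a
+ 0x58a6 = 0x2c11
+ 0xfc1b = 0x282d
One's complement: ~0x282d
Checksum = 0xd7d2


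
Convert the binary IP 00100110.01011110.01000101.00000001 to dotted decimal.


00100110 = 38
01011110 = 94
01000101 = 69
00000001 = 1
IP: 38.94.69.1


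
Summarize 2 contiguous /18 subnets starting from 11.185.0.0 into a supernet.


Original prefix: /18
Number of subnets: 2 = 2^1
New prefix = 18 - 1 = 17
Supernet: 11.185.0.0/17


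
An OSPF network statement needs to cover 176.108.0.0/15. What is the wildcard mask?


Subnet mask: 255.254.0.0
Wildcard = 255.255.255.255 - subnet mask
255 - 255 = 0
255 - 254 = 1
255 - 0 = 255
255 - 0 = 255
Wildcard: 0.1.255.255


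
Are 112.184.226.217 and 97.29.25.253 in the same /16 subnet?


Mask: 255.255.0.0
112.184.226.217 AND mask = 112.184.0.0
97.29.25.253 AND mask = 97.29.0.0
No, different subnets (112.184.0.0 vs 97.29.0.0)


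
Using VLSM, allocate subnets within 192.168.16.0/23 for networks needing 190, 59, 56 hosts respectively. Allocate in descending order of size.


190 hosts -> /24 (254 usable): 192.168.16.0/24
59 hosts -> /26 (62 usable): 192.168.17.0/26
56 hosts -> /26 (62 usable): 192.168.17.64/26
Allocation: 192.168.16.0/24 (190 hosts, 254 usable); 192.168.17.0/26 (59 hosts, 62 usable); 192.168.17.64/26 (56 hosts, 62 usable)


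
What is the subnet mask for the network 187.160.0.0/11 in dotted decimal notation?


/11 means 11 network bits, 21 host bits
Binary: 11111111111000000000000000000000
Mask: 255.224.0.0


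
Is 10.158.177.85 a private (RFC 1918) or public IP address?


RFC 1918 private ranges:
  10.0.0.0/8 (10.0.0.0 - 10.255.255.255)
  172.16.0.0/12 (172.16.0.0 - 172.31.255.255)
  192.168.0.0/16 (192.168.0.0 - 192.168.255.255)
Private (in 10.0.0.0/8)


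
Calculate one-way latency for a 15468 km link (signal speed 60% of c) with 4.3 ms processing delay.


Speed = 0.6 * 3e5 km/s = 180000 km/s
Propagation delay = 15468 / 180000 = 0.0859 s = 85.9333 ms
Processing delay = 4.3 ms
Total one-way latency = 90.2333 ms


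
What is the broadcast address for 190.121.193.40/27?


Network: 190.121.193.32/27
Host bits = 5
Set all host bits to 1:
Broadcast: 190.121.193.63


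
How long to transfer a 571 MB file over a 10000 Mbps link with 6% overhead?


Effective throughput = 10000 * (1 - 6/100) = 9400 Mbps
File size in Mb = 571 * 8 = 4568 Mb
Time = 4568 / 9400
Time = 0.486 seconds


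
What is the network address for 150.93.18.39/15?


IP:   10010110.01011101.00010010.00100111
Mask: 11111111.11111110.00000000.00000000
AND operation:
Net:  10010110.01011100.00000000.00000000
Network: 150.92.0.0/15


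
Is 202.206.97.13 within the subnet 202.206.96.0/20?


Subnet network: 202.206.96.0
Test IP AND mask: 202.206.96.0
Yes, 202.206.97.13 is in 202.206.96.0/20


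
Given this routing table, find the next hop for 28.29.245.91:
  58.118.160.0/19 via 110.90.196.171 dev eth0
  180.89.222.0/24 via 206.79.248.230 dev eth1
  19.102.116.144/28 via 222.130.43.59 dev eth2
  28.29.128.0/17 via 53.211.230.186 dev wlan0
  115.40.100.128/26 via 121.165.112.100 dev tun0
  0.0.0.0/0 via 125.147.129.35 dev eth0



Longest prefix match for 28.29.245.91:
  /19 58.118.160.0: no
  /24 180.89.222.0: no
  /28 19.102.116.144: no
  /17 28.29.128.0: MATCH
  /26 115.40.100.128: no
  /0 0.0.0.0: MATCH
Selected: next-hop 53.211.230.186 via wlan0 (matched /17)


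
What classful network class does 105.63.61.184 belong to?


First octet: 105
Binary: 01101001
0xxxxxxx -> Class A (1-126)
Class A, default mask 255.0.0.0 (/8)


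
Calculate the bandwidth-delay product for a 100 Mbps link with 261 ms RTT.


BDP = bandwidth * RTT
= 100 Mbps * 261 ms
= 100 * 1e6 * 261 / 1000 bits
= 26100000 bits
= 3262500 bytes
= 3186.0352 KB
BDP = 26100000 bits (3262500 bytes)


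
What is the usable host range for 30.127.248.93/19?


Network: 30.127.224.0
Broadcast: 30.127.255.255
First usable = network + 1
Last usable = broadcast - 1
Range: 30.127.224.1 to 30.127.255.254


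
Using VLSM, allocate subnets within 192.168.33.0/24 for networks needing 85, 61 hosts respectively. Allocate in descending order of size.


85 hosts -> /25 (126 usable): 192.168.33.0/25
61 hosts -> /26 (62 usable): 192.168.33.128/26
Allocation: 192.168.33.0/25 (85 hosts, 126 usable); 192.168.33.128/26 (61 hosts, 62 usable)


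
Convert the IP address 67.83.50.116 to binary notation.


67 = 01000011
83 = 01010011
50 = 00110010
116 = 01110100
Binary: 01000011.01010011.00110010.01110100


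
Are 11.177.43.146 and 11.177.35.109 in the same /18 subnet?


Mask: 255.255.192.0
11.177.43.146 AND mask = 11.177.0.0
11.177.35.109 AND mask = 11.177.0.0
Yes, same subnet (11.177.0.0)


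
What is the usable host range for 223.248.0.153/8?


Network: 223.0.0.0
Broadcast: 223.255.255.255
First usable = network + 1
Last usable = broadcast - 1
Range: 223.0.0.1 to 223.255.255.254


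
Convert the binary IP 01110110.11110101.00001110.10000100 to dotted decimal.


01110110 = 118
11110101 = 245
00001110 = 14
10000100 = 132
IP: 118.245.14.132


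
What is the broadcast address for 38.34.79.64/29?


Network: 38.34.79.64/29
Host bits = 3
Set all host bits to 1:
Broadcast: 38.34.79.71


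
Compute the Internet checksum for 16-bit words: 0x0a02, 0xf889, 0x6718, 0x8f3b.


Sum all words (with carry folding):
+ 0x0a02 = 0x0a02
+ 0xf889 = 0x028c
+ 0x6718 = 0x69a4
+ 0x8f3b = 0xf8df
One's complement: ~0xf8df
Checksum = 0x0720


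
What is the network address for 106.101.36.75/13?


IP:   01101010.01100101.00100100.01001011
Mask: 11111111.11111000.00000000.00000000
AND operation:
Net:  01101010.01100000.00000000.00000000
Network: 106.96.0.0/13


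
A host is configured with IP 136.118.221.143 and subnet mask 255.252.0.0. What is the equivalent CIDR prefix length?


Binary: 11111111.11111100.00000000.00000000
Count leading 1s
Prefix: /14


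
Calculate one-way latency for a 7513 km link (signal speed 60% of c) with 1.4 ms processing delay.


Speed = 0.6 * 3e5 km/s = 180000 km/s
Propagation delay = 7513 / 180000 = 0.0417 s = 41.7389 ms
Processing delay = 1.4 ms
Total one-way latency = 43.1389 ms


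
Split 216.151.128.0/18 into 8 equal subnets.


New prefix = 18 + 3 = 21
Each subnet has 2048 addresses
  216.151.128.0/21
  216.151.136.0/21
  216.151.144.0/21
  216.151.152.0/21
  216.151.160.0/21
  216.151.168.0/21
  216.151.176.0/21
  216.151.184.0/21
Subnets: 216.151.128.0/21, 216.151.136.0/21, 216.151.144.0/21, 216.151.152.0/21, 216.151.160.0/21, 216.151.168.0/21, 216.151.176.0/21, 216.151.184.0/21


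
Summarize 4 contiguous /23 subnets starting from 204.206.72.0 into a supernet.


Original prefix: /23
Number of subnets: 4 = 2^2
New prefix = 23 - 2 = 21
Supernet: 204.206.72.0/21


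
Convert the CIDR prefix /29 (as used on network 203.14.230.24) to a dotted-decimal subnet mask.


/29 means 29 network bits, 3 host bits
Binary: 11111111111111111111111111111000
Mask: 255.255.255.248


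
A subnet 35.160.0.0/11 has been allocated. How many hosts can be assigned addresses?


Host bits = 32 - 11 = 21
Total addresses = 2^21 = 2097152
Usable = total - 2 (network and broadcast)
Usable hosts: 2097150


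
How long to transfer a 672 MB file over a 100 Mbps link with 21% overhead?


Effective throughput = 100 * (1 - 21/100) = 79 Mbps
File size in Mb = 672 * 8 = 5376 Mb
Time = 5376 / 79
Time = 68.0506 seconds


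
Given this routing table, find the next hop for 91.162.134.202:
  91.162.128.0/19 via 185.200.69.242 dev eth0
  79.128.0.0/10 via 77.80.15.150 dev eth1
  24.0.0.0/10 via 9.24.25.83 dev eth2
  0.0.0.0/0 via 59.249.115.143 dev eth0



Longest prefix match for 91.162.134.202:
  /19 91.162.128.0: MATCH
  /10 79.128.0.0: no
  /10 24.0.0.0: no
  /0 0.0.0.0: MATCH
Selected: next-hop 185.200.69.242 via eth0 (matched /19)


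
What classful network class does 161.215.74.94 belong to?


First octet: 161
Binary: 10100001
10xxxxxx -> Class B (128-191)
Class B, default mask 255.255.0.0 (/16)


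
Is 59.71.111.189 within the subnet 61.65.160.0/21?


Subnet network: 61.65.160.0
Test IP AND mask: 59.71.104.0
No, 59.71.111.189 is not in 61.65.160.0/21


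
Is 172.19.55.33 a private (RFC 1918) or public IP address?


RFC 1918 private ranges:
  10.0.0.0/8 (10.0.0.0 - 10.255.255.255)
  172.16.0.0/12 (172.16.0.0 - 172.31.255.255)
  192.168.0.0/16 (192.168.0.0 - 192.168.255.255)
Private (in 172.16.0.0/12)


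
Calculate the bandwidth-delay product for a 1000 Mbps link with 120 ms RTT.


BDP = bandwidth * RTT
= 1000 Mbps * 120 ms
= 1000 * 1e6 * 120 / 1000 bits
= 120000000 bits
= 15000000 bytes
= 14648.4375 KB
BDP = 120000000 bits (15000000 bytes)


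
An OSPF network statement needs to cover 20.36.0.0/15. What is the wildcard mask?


Subnet mask: 255.254.0.0
Wildcard = 255.255.255.255 - subnet mask
255 - 255 = 0
255 - 254 = 1
255 - 0 = 255
255 - 0 = 255
Wildcard: 0.1.255.255


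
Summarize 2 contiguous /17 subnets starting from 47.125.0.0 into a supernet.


Original prefix: /17
Number of subnets: 2 = 2^1
New prefix = 17 - 1 = 16
Supernet: 47.125.0.0/16


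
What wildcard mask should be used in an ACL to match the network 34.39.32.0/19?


Subnet mask: 255.255.224.0
Wildcard = 255.255.255.255 - subnet mask
255 - 255 = 0
255 - 255 = 0
255 - 224 = 31
255 - 0 = 255
Wildcard: 0.0.31.255


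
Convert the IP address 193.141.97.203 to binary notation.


193 = 11000001
141 = 10001101
97 = 01100001
203 = 11001011
Binary: 11000001.10001101.01100001.11001011


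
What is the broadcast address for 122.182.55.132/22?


Network: 122.182.52.0/22
Host bits = 10
Set all host bits to 1:
Broadcast: 122.182.55.255


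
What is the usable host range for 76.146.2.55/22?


Network: 76.146.0.0
Broadcast: 76.146.3.255
First usable = network + 1
Last usable = broadcast - 1
Range: 76.146.0.1 to 76.146.3.254


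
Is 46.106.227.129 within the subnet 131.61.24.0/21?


Subnet network: 131.61.24.0
Test IP AND mask: 46.106.224.0
No, 46.106.227.129 is not in 131.61.24.0/21


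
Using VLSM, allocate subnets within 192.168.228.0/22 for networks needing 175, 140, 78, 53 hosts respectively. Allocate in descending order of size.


175 hosts -> /24 (254 usable): 192.168.228.0/24
140 hosts -> /24 (254 usable): 192.168.229.0/24
78 hosts -> /25 (126 usable): 192.168.230.0/25
53 hosts -> /26 (62 usable): 192.168.230.128/26
Allocation: 192.168.228.0/24 (175 hosts, 254 usable); 192.168.229.0/24 (140 hosts, 254 usable); 192.168.230.0/25 (78 hosts, 126 usable); 192.168.230.128/26 (53 hosts, 62 usable)


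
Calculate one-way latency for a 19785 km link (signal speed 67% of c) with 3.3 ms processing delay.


Speed = 0.67 * 3e5 km/s = 201000 km/s
Propagation delay = 19785 / 201000 = 0.0984 s = 98.4328 ms
Processing delay = 3.3 ms
Total one-way latency = 101.7328 ms


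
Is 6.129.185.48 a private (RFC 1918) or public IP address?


RFC 1918 private ranges:
  10.0.0.0/8 (10.0.0.0 - 10.255.255.255)
  172.16.0.0/12 (172.16.0.0 - 172.31.255.255)
  192.168.0.0/16 (192.168.0.0 - 192.168.255.255)
Public (not in any RFC 1918 range)


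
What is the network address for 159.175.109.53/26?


IP:   10011111.10101111.01101101.00110101
Mask: 11111111.11111111.11111111.11000000
AND operation:
Net:  10011111.10101111.01101101.00000000
Network: 159.175.109.0/26


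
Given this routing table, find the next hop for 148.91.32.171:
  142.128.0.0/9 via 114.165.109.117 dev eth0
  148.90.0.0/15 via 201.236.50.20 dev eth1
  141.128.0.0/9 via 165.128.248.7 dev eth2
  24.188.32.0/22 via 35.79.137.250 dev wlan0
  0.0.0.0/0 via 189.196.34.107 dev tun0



Longest prefix match for 148.91.32.171:
  /9 142.128.0.0: no
  /15 148.90.0.0: MATCH
  /9 141.128.0.0: no
  /22 24.188.32.0: no
  /0 0.0.0.0: MATCH
Selected: next-hop 201.236.50.20 via eth1 (matched /15)


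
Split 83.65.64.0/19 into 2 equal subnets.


New prefix = 19 + 1 = 20
Each subnet has 4096 addresses
  83.65.64.0/20
  83.65.80.0/20
Subnets: 83.65.64.0/20, 83.65.80.0/20


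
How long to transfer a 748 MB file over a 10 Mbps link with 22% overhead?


Effective throughput = 10 * (1 - 22/100) = 7.8 Mbps
File size in Mb = 748 * 8 = 5984 Mb
Time = 5984 / 7.8
Time = 767.1795 seconds


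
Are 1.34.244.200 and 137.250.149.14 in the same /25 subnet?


Mask: 255.255.255.128
1.34.244.200 AND mask = 1.34.244.128
137.250.149.14 AND mask = 137.250.149.0
No, different subnets (1.34.244.128 vs 137.250.149.0)


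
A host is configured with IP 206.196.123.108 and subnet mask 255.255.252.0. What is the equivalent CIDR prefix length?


Binary: 11111111.11111111.11111100.00000000
Count leading 1s
Prefix: /22


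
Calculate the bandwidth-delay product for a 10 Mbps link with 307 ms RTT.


BDP = bandwidth * RTT
= 10 Mbps * 307 ms
= 10 * 1e6 * 307 / 1000 bits
= 3070000 bits
= 383750 bytes
= 374.7559 KB
BDP = 3070000 bits (383750 bytes)


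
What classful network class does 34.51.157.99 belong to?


First octet: 34
Binary: 00100010
0xxxxxxx -> Class A (1-126)
Class A, default mask 255.0.0.0 (/8)


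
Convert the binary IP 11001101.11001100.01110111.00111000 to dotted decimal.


11001101 = 205
11001100 = 204
01110111 = 119
00111000 = 56
IP: 205.204.119.56


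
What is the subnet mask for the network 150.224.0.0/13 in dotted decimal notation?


/13 means 13 network bits, 19 host bits
Binary: 11111111111110000000000000000000
Mask: 255.248.0.0


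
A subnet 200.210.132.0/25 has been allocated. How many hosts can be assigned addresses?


Host bits = 32 - 25 = 7
Total addresses = 2^7 = 128
Usable = total - 2 (network and broadcast)
Usable hosts: 126


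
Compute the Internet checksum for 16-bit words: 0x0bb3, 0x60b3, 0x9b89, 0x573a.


Sum all words (with carry folding):
+ 0x0bb3 = 0x0bb3
+ 0x60b3 = 0x6c66
+ 0x9b89 = 0x07f0
+ 0x573a = 0x5f2a
One's complement: ~0x5f2a
Checksum = 0xa0d5


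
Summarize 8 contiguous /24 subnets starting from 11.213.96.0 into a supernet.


Original prefix: /24
Number of subnets: 8 = 2^3
New prefix = 24 - 3 = 21
Supernet: 11.213.96.0/21


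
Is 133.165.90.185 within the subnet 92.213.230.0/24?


Subnet network: 92.213.230.0
Test IP AND mask: 133.165.90.0
No, 133.165.90.185 is not in 92.213.230.0/24


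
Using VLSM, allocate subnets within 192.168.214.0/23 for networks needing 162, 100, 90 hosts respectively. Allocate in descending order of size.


162 hosts -> /24 (254 usable): 192.168.214.0/24
100 hosts -> /25 (126 usable): 192.168.215.0/25
90 hosts -> /25 (126 usable): 192.168.215.128/25
Allocation: 192.168.214.0/24 (162 hosts, 254 usable); 192.168.215.0/25 (100 hosts, 126 usable); 192.168.215.128/25 (90 hosts, 126 usable)


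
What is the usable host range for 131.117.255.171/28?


Network: 131.117.255.160
Broadcast: 131.117.255.175
First usable = network + 1
Last usable = broadcast - 1
Range: 131.117.255.161 to 131.117.255.174


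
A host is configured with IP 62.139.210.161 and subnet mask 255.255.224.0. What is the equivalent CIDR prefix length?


Binary: 11111111.11111111.11100000.00000000
Count leading 1s
Prefix: /19


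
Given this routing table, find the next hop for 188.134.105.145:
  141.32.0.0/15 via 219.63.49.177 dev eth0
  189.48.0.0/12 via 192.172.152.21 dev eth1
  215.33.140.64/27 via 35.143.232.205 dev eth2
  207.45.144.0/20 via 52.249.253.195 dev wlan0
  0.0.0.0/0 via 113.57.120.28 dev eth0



Longest prefix match for 188.134.105.145:
  /15 141.32.0.0: no
  /12 189.48.0.0: no
  /27 215.33.140.64: no
  /20 207.45.144.0: no
  /0 0.0.0.0: MATCH
Selected: next-hop 113.57.120.28 via eth0 (matched /0)


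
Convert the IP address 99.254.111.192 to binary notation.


99 = 01100011
254 = 11111110
111 = 01101111
192 = 11000000
Binary: 01100011.11111110.01101111.11000000


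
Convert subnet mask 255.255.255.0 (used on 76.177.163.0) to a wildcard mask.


Subnet mask: 255.255.255.0
Wildcard = 255.255.255.255 - subnet mask
255 - 255 = 0
255 - 255 = 0
255 - 255 = 0
255 - 0 = 255
Wildcard: 0.0.0.255


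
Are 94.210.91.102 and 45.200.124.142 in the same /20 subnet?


Mask: 255.255.240.0
94.210.91.102 AND mask = 94.210.80.0
45.200.124.142 AND mask = 45.200.112.0
No, different subnets (94.210.80.0 vs 45.200.112.0)


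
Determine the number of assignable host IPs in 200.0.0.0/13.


Host bits = 32 - 13 = 19
Total addresses = 2^19 = 524288
Usable = total - 2 (network and broadcast)
Usable hosts: 524286


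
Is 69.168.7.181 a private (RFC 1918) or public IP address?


RFC 1918 private ranges:
  10.0.0.0/8 (10.0.0.0 - 10.255.255.255)
  172.16.0.0/12 (172.16.0.0 - 172.31.255.255)
  192.168.0.0/16 (192.168.0.0 - 192.168.255.255)
Public (not in any RFC 1918 range)


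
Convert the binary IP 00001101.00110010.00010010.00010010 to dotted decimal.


00001101 = 13
00110010 = 50
00010010 = 18
00010010 = 18
IP: 13.50.18.18


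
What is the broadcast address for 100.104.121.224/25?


Network: 100.104.121.128/25
Host bits = 7
Set all host bits to 1:
Broadcast: 100.104.121.255


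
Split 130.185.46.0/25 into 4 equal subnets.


New prefix = 25 + 2 = 27
Each subnet has 32 addresses
  130.185.46.0/27
  130.185.46.32/27
  130.185.46.64/27
  130.185.46.96/27
Subnets: 130.185.46.0/27, 130.185.46.32/27, 130.185.46.64/27, 130.185.46.96/27


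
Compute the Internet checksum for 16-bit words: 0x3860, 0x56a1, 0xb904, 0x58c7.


Sum all words (with carry folding):
+ 0x3860 = 0x3860
+ 0x56a1 = 0x8f01
+ 0xb904 = 0x4806
+ 0x58c7 = 0xa0cd
One's complement: ~0xa0cd
Checksum = 0x5f32


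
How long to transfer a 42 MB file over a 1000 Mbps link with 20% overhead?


Effective throughput = 1000 * (1 - 20/100) = 800 Mbps
File size in Mb = 42 * 8 = 336 Mb
Time = 336 / 800
Time = 0.42 seconds


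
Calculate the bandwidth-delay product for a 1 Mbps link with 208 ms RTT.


BDP = bandwidth * RTT
= 1 Mbps * 208 ms
= 1 * 1e6 * 208 / 1000 bits
= 208000 bits
= 26000 bytes
= 25.3906 KB
BDP = 208000 bits (26000 bytes)


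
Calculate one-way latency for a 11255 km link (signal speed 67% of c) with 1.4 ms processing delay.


Speed = 0.67 * 3e5 km/s = 201000 km/s
Propagation delay = 11255 / 201000 = 0.056 s = 55.995 ms
Processing delay = 1.4 ms
Total one-way latency = 57.395 ms


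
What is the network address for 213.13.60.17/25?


IP:   11010101.00001101.00111100.00010001
Mask: 11111111.11111111.11111111.10000000
AND operation:
Net:  11010101.00001101.00111100.00000000
Network: 213.13.60.0/25


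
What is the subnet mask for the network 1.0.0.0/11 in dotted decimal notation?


/11 means 11 network bits, 21 host bits
Binary: 11111111111000000000000000000000
Mask: 255.224.0.0


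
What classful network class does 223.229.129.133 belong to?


First octet: 223
Binary: 11011111
110xxxxx -> Class C (192-223)
Class C, default mask 255.255.255.0 (/24)


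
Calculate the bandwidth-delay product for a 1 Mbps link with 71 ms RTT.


BDP = bandwidth * RTT
= 1 Mbps * 71 ms
= 1 * 1e6 * 71 / 1000 bits
= 71000 bits
= 8875 bytes
= 8.667 KB
BDP = 71000 bits (8875 bytes)


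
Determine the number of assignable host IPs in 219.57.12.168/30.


Host bits = 32 - 30 = 2
Total addresses = 2^2 = 4
Usable = total - 2 (network and broadcast)
Usable hosts: 2


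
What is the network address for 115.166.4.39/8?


IP:   01110011.10100110.00000100.00100111
Mask: 11111111.00000000.00000000.00000000
AND operation:
Net:  01110011.00000000.00000000.00000000
Network: 115.0.0.0/8


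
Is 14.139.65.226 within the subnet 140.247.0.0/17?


Subnet network: 140.247.0.0
Test IP AND mask: 14.139.0.0
No, 14.139.65.226 is not in 140.247.0.0/17


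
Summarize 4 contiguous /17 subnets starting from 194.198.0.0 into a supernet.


Original prefix: /17
Number of subnets: 4 = 2^2
New prefix = 17 - 2 = 15
Supernet: 194.198.0.0/15


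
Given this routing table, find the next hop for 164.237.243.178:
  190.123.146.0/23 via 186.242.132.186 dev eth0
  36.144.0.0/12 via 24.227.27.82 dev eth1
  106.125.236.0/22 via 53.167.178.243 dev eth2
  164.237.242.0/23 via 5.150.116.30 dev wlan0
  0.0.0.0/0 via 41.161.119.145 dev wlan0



Longest prefix match for 164.237.243.178:
  /23 190.123.146.0: no
  /12 36.144.0.0: no
  /22 106.125.236.0: no
  /23 164.237.242.0: MATCH
  /0 0.0.0.0: MATCH
Selected: next-hop 5.150.116.30 via wlan0 (matched /23)


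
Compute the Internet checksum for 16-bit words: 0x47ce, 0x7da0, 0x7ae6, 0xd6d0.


Sum all words (with carry folding):
+ 0x47ce = 0x47ce
+ 0x7da0 = 0xc56e
+ 0x7ae6 = 0x4055
+ 0xd6d0 = 0x1726
One's complement: ~0x1726
Checksum = 0xe8d9


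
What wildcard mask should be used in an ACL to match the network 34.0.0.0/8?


Subnet mask: 255.0.0.0
Wildcard = 255.255.255.255 - subnet mask
255 - 255 = 0
255 - 0 = 255
255 - 0 = 255
255 - 0 = 255
Wildcard: 0.255.255.255


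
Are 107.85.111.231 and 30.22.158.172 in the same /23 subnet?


Mask: 255.255.254.0
107.85.111.231 AND mask = 107.85.110.0
30.22.158.172 AND mask = 30.22.158.0
No, different subnets (107.85.110.0 vs 30.22.158.0)


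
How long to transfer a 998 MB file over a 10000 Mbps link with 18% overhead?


Effective throughput = 10000 * (1 - 18/100) = 8200 Mbps
File size in Mb = 998 * 8 = 7984 Mb
Time = 7984 / 8200
Time = 0.9737 seconds


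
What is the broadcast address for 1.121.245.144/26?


Network: 1.121.245.128/26
Host bits = 6
Set all host bits to 1:
Broadcast: 1.121.245.191


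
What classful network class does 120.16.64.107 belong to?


First octet: 120
Binary: 01111000
0xxxxxxx -> Class A (1-126)
Class A, default mask 255.0.0.0 (/8)


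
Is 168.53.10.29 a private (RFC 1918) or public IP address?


RFC 1918 private ranges:
  10.0.0.0/8 (10.0.0.0 - 10.255.255.255)
  172.16.0.0/12 (172.16.0.0 - 172.31.255.255)
  192.168.0.0/16 (192.168.0.0 - 192.168.255.255)
Public (not in any RFC 1918 range)


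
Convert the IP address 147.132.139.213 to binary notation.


147 = 10010011
132 = 10000100
139 = 10001011
213 = 11010101
Binary: 10010011.10000100.10001011.11010101


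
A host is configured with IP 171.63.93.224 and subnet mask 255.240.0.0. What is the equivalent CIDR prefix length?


Binary: 11111111.11110000.00000000.00000000
Count leading 1s
Prefix: /12


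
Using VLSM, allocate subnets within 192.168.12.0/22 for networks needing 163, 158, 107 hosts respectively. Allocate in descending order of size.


163 hosts -> /24 (254 usable): 192.168.12.0/24
158 hosts -> /24 (254 usable): 192.168.13.0/24
107 hosts -> /25 (126 usable): 192.168.14.0/25
Allocation: 192.168.12.0/24 (163 hosts, 254 usable); 192.168.13.0/24 (158 hosts, 254 usable); 192.168.14.0/25 (107 hosts, 126 usable)


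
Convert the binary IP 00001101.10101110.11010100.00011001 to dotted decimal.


00001101 = 13
10101110 = 174
11010100 = 212
00011001 = 25
IP: 13.174.212.25


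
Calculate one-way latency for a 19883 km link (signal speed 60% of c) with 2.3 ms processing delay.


Speed = 0.6 * 3e5 km/s = 180000 km/s
Propagation delay = 19883 / 180000 = 0.1105 s = 110.4611 ms
Processing delay = 2.3 ms
Total one-way latency = 112.7611 ms


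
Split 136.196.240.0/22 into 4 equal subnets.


New prefix = 22 + 2 = 24
Each subnet has 256 addresses
  136.196.240.0/24
  136.196.241.0/24
  136.196.242.0/24
  136.196.243.0/24
Subnets: 136.196.240.0/24, 136.196.241.0/24, 136.196.242.0/24, 136.196.243.0/24


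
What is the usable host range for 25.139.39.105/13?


Network: 25.136.0.0
Broadcast: 25.143.255.255
First usable = network + 1
Last usable = broadcast - 1
Range: 25.136.0.1 to 25.143.255.254


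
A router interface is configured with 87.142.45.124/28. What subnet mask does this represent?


/28 means 28 network bits, 4 host bits
Binary: 11111111111111111111111111110000
Mask: 255.255.255.240


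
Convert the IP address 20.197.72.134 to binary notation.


20 = 00010100
197 = 11000101
72 = 01001000
134 = 10000110
Binary: 00010100.11000101.01001000.10000110


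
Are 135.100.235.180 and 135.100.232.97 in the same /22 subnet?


Mask: 255.255.252.0
135.100.235.180 AND mask = 135.100.232.0
135.100.232.97 AND mask = 135.100.232.0
Yes, same subnet (135.100.232.0)


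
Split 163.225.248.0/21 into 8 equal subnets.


New prefix = 21 + 3 = 24
Each subnet has 256 addresses
  163.225.248.0/24
  163.225.249.0/24
  163.225.250.0/24
  163.225.251.0/24
  163.225.252.0/24
  163.225.253.0/24
  163.225.254.0/24
  163.225.255.0/24
Subnets: 163.225.248.0/24, 163.225.249.0/24, 163.225.250.0/24, 163.225.251.0/24, 163.225.252.0/24, 163.225.253.0/24, 163.225.254.0/24, 163.225.255.0/24


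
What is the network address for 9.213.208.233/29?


IP:   00001001.11010101.11010000.11101001
Mask: 11111111.11111111.11111111.11111000
AND operation:
Net:  00001001.11010101.11010000.11101000
Network: 9.213.208.232/29


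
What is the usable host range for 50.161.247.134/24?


Network: 50.161.247.0
Broadcast: 50.161.247.255
First usable = network + 1
Last usable = broadcast - 1
Range: 50.161.247.1 to 50.161.247.254


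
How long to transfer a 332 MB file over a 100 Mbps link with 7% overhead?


Effective throughput = 100 * (1 - 7/100) = 93 Mbps
File size in Mb = 332 * 8 = 2656 Mb
Time = 2656 / 93
Time = 28.5591 seconds


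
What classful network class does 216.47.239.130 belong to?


First octet: 216
Binary: 11011000
110xxxxx -> Class C (192-223)
Class C, default mask 255.255.255.0 (/24)


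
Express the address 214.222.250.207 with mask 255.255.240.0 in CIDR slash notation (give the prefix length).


Binary: 11111111.11111111.11110000.00000000
Count leading 1s
Prefix: /20


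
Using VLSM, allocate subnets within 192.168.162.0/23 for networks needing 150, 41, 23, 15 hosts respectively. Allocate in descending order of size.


150 hosts -> /24 (254 usable): 192.168.162.0/24
41 hosts -> /26 (62 usable): 192.168.163.0/26
23 hosts -> /27 (30 usable): 192.168.163.64/27
15 hosts -> /27 (30 usable): 192.168.163.96/27
Allocation: 192.168.162.0/24 (150 hosts, 254 usable); 192.168.163.0/26 (41 hosts, 62 usable); 192.168.163.64/27 (23 hosts, 30 usable); 192.168.163.96/27 (15 hosts, 30 usable)


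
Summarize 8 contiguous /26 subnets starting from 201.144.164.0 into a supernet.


Original prefix: /26
Number of subnets: 8 = 2^3
New prefix = 26 - 3 = 23
Supernet: 201.144.164.0/23


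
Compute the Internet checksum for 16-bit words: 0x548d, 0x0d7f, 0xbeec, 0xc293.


Sum all words (with carry folding):
+ 0x548d = 0x548d
+ 0x0d7f = 0x620c
+ 0xbeec = 0x20f9
+ 0xc293 = 0xe38c
One's complement: ~0xe38c
Checksum = 0x1c73


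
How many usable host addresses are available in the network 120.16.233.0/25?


Host bits = 32 - 25 = 7
Total addresses = 2^7 = 128
Usable = total - 2 (network and broadcast)
Usable hosts: 126


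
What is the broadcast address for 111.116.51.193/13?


Network: 111.112.0.0/13
Host bits = 19
Set all host bits to 1:
Broadcast: 111.119.255.255


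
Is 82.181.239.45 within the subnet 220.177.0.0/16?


Subnet network: 220.177.0.0
Test IP AND mask: 82.181.0.0
No, 82.181.239.45 is not in 220.177.0.0/16


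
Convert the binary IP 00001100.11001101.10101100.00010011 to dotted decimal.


00001100 = 12
11001101 = 205
10101100 = 172
00010011 = 19
IP: 12.205.172.19


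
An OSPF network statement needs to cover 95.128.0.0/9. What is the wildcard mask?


Subnet mask: 255.128.0.0
Wildcard = 255.255.255.255 - subnet mask
255 - 255 = 0
255 - 128 = 127
255 - 0 = 255
255 - 0 = 255
Wildcard: 0.127.255.255


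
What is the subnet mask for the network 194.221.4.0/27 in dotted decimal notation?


/27 means 27 network bits, 5 host bits
Binary: 11111111111111111111111111100000
Mask: 255.255.255.224


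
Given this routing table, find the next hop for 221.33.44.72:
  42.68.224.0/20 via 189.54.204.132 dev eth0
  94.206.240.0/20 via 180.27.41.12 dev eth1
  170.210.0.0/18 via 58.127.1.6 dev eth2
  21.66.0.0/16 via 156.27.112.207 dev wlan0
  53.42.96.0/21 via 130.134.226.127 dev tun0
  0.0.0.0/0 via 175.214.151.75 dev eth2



Longest prefix match for 221.33.44.72:
  /20 42.68.224.0: no
  /20 94.206.240.0: no
  /18 170.210.0.0: no
  /16 21.66.0.0: no
  /21 53.42.96.0: no
  /0 0.0.0.0: MATCH
Selected: next-hop 175.214.151.75 via eth2 (matched /0)


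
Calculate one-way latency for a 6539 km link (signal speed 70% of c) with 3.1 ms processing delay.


Speed = 0.7 * 3e5 km/s = 210000 km/s
Propagation delay = 6539 / 210000 = 0.0311 s = 31.1381 ms
Processing delay = 3.1 ms
Total one-way latency = 34.2381 ms


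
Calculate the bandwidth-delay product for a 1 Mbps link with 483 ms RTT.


BDP = bandwidth * RTT
= 1 Mbps * 483 ms
= 1 * 1e6 * 483 / 1000 bits
= 483000 bits
= 60375 bytes
= 58.96 KB
BDP = 483000 bits (60375 bytes)


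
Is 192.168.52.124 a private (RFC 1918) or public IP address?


RFC 1918 private ranges:
  10.0.0.0/8 (10.0.0.0 - 10.255.255.255)
  172.16.0.0/12 (172.16.0.0 - 172.31.255.255)
  192.168.0.0/16 (192.168.0.0 - 192.168.255.255)
Private (in 192.168.0.0/16)


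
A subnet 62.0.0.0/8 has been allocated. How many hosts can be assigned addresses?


Host bits = 32 - 8 = 24
Total addresses = 2^24 = 16777216
Usable = total - 2 (network and broadcast)
Usable hosts: 16777214


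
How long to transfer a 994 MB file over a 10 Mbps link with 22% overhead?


Effective throughput = 10 * (1 - 22/100) = 7.8 Mbps
File size in Mb = 994 * 8 = 7952 Mb
Time = 7952 / 7.8
Time = 1019.4872 seconds


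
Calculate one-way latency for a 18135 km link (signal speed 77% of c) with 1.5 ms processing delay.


Speed = 0.77 * 3e5 km/s = 231000 km/s
Propagation delay = 18135 / 231000 = 0.0785 s = 78.5065 ms
Processing delay = 1.5 ms
Total one-way latency = 80.0065 ms


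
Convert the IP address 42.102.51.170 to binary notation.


42 = 00101010
102 = 01100110
51 = 00110011
170 = 10101010
Binary: 00101010.01100110.00110011.10101010


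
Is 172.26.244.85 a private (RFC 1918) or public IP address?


RFC 1918 private ranges:
  10.0.0.0/8 (10.0.0.0 - 10.255.255.255)
  172.16.0.0/12 (172.16.0.0 - 172.31.255.255)
  192.168.0.0/16 (192.168.0.0 - 192.168.255.255)
Private (in 172.16.0.0/12)


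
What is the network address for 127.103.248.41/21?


IP:   01111111.01100111.11111000.00101001
Mask: 11111111.11111111.11111000.00000000
AND operation:
Net:  01111111.01100111.11111000.00000000
Network: 127.103.248.0/21


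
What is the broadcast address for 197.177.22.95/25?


Network: 197.177.22.0/25
Host bits = 7
Set all host bits to 1:
Broadcast: 197.177.22.127


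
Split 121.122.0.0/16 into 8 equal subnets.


New prefix = 16 + 3 = 19
Each subnet has 8192 addresses
  121.122.0.0/19
  121.122.32.0/19
  121.122.64.0/19
  121.122.96.0/19
  121.122.128.0/19
  121.122.160.0/19
  121.122.192.0/19
  121.122.224.0/19
Subnets: 121.122.0.0/19, 121.122.32.0/19, 121.122.64.0/19, 121.122.96.0/19, 121.122.128.0/19, 121.122.160.0/19, 121.122.192.0/19, 121.122.224.0/19


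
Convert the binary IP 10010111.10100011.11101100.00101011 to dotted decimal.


10010111 = 151
10100011 = 163
11101100 = 236
00101011 = 43
IP: 151.163.236.43


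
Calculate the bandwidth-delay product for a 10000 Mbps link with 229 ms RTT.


BDP = bandwidth * RTT
= 10000 Mbps * 229 ms
= 10000 * 1e6 * 229 / 1000 bits
= 2290000000 bits
= 286250000 bytes
= 279541.0156 KB
BDP = 2290000000 bits (286250000 bytes)


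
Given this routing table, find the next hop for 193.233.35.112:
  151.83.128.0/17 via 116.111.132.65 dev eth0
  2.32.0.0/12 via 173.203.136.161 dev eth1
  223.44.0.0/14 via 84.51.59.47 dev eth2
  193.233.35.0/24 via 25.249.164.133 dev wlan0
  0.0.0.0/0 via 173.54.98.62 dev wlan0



Longest prefix match for 193.233.35.112:
  /17 151.83.128.0: no
  /12 2.32.0.0: no
  /14 223.44.0.0: no
  /24 193.233.35.0: MATCH
  /0 0.0.0.0: MATCH
Selected: next-hop 25.249.164.133 via wlan0 (matched /24)


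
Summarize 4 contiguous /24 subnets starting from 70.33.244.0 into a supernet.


Original prefix: /24
Number of subnets: 4 = 2^2
New prefix = 24 - 2 = 22
Supernet: 70.33.244.0/22


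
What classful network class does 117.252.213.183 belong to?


First octet: 117
Binary: 01110101
0xxxxxxx -> Class A (1-126)
Class A, default mask 255.0.0.0 (/8)


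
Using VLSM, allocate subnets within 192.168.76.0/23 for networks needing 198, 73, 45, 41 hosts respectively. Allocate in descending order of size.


198 hosts -> /24 (254 usable): 192.168.76.0/24
73 hosts -> /25 (126 usable): 192.168.77.0/25
45 hosts -> /26 (62 usable): 192.168.77.128/26
41 hosts -> /26 (62 usable): 192.168.77.192/26
Allocation: 192.168.76.0/24 (198 hosts, 254 usable); 192.168.77.0/25 (73 hosts, 126 usable); 192.168.77.128/26 (45 hosts, 62 usable); 192.168.77.192/26 (41 hosts, 62 usable)


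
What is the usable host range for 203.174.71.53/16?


Network: 203.174.0.0
Broadcast: 203.174.255.255
First usable = network + 1
Last usable = broadcast - 1
Range: 203.174.0.1 to 203.174.255.254


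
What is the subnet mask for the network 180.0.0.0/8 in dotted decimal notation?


/8 means 8 network bits, 24 host bits
Binary: 11111111000000000000000000000000
Mask: 255.0.0.0


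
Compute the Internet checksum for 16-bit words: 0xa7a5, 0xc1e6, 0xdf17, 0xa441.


Sum all words (with carry folding):
+ 0xa7a5 = 0xa7a5
+ 0xc1e6 = 0x698c
+ 0xdf17 = 0x48a4
+ 0xa441 = 0xece5
One's complement: ~0xece5
Checksum = 0x131a


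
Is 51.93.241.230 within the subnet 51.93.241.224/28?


Subnet network: 51.93.241.224
Test IP AND mask: 51.93.241.224
Yes, 51.93.241.230 is in 51.93.241.224/28


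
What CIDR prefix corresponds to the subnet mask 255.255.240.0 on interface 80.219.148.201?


Binary: 11111111.11111111.11110000.00000000
Count leading 1s
Prefix: /20


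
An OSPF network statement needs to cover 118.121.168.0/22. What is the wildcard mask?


Subnet mask: 255.255.252.0
Wildcard = 255.255.255.255 - subnet mask
255 - 255 = 0
255 - 255 = 0
255 - 252 = 3
255 - 0 = 255
Wildcard: 0.0.3.255


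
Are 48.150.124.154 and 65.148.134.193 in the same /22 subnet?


Mask: 255.255.252.0
48.150.124.154 AND mask = 48.150.124.0
65.148.134.193 AND mask = 65.148.132.0
No, different subnets (48.150.124.0 vs 65.148.132.0)


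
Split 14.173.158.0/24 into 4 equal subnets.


New prefix = 24 + 2 = 26
Each subnet has 64 addresses
  14.173.158.0/26
  14.173.158.64/26
  14.173.158.128/26
  14.173.158.192/26
Subnets: 14.173.158.0/26, 14.173.158.64/26, 14.173.158.128/26, 14.173.158.192/26


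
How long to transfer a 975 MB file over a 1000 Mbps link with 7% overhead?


Effective throughput = 1000 * (1 - 7/100) = 930.0 Mbps
File size in Mb = 975 * 8 = 7800 Mb
Time = 7800 / 930.0
Time = 8.3871 seconds


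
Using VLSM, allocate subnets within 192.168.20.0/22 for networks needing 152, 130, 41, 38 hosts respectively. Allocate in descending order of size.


152 hosts -> /24 (254 usable): 192.168.20.0/24
130 hosts -> /24 (254 usable): 192.168.21.0/24
41 hosts -> /26 (62 usable): 192.168.22.0/26
38 hosts -> /26 (62 usable): 192.168.22.64/26
Allocation: 192.168.20.0/24 (152 hosts, 254 usable); 192.168.21.0/24 (130 hosts, 254 usable); 192.168.22.0/26 (41 hosts, 62 usable); 192.168.22.64/26 (38 hosts, 62 usable)


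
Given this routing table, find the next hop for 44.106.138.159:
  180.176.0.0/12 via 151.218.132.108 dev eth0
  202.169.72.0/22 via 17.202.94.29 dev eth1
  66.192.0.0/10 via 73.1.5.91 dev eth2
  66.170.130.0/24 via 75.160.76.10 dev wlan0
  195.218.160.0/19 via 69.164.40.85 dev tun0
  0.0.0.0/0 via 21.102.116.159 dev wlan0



Longest prefix match for 44.106.138.159:
  /12 180.176.0.0: no
  /22 202.169.72.0: no
  /10 66.192.0.0: no
  /24 66.170.130.0: no
  /19 195.218.160.0: no
  /0 0.0.0.0: MATCH
Selected: next-hop 21.102.116.159 via wlan0 (matched /0)


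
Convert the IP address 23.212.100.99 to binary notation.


23 = 00010111
212 = 11010100
100 = 01100100
99 = 01100011
Binary: 00010111.11010100.01100100.01100011


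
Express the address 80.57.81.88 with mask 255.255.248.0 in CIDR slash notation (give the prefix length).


Binary: 11111111.11111111.11111000.00000000
Count leading 1s
Prefix: /21


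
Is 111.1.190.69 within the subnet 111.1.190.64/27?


Subnet network: 111.1.190.64
Test IP AND mask: 111.1.190.64
Yes, 111.1.190.69 is in 111.1.190.64/27


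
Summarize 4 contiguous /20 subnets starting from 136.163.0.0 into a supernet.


Original prefix: /20
Number of subnets: 4 = 2^2
New prefix = 20 - 2 = 18
Supernet: 136.163.0.0/18


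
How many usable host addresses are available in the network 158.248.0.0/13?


Host bits = 32 - 13 = 19
Total addresses = 2^19 = 524288
Usable = total - 2 (network and broadcast)
Usable hosts: 524286


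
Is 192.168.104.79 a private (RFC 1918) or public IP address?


RFC 1918 private ranges:
  10.0.0.0/8 (10.0.0.0 - 10.255.255.255)
  172.16.0.0/12 (172.16.0.0 - 172.31.255.255)
  192.168.0.0/16 (192.168.0.0 - 192.168.255.255)
Private (in 192.168.0.0/16)


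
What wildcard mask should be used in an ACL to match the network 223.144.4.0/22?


Subnet mask: 255.255.252.0
Wildcard = 255.255.255.255 - subnet mask
255 - 255 = 0
255 - 255 = 0
255 - 252 = 3
255 - 0 = 255
Wildcard: 0.0.3.255


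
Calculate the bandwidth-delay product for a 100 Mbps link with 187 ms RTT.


BDP = bandwidth * RTT
= 100 Mbps * 187 ms
= 100 * 1e6 * 187 / 1000 bits
= 18700000 bits
= 2337500 bytes
= 2282.7148 KB
BDP = 18700000 bits (2337500 bytes)


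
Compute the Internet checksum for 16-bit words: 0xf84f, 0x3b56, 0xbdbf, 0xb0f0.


Sum all words (with carry folding):
+ 0xf84f = 0xf84f
+ 0x3b56 = 0x33a6
+ 0xbdbf = 0xf165
+ 0xb0f0 = 0xa256
One's complement: ~0xa256
Checksum = 0x5da9


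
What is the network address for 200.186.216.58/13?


IP:   11001000.10111010.11011000.00111010
Mask: 11111111.11111000.00000000.00000000
AND operation:
Net:  11001000.10111000.00000000.00000000
Network: 200.184.0.0/13


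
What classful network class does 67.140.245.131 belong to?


First octet: 67
Binary: 01000011
0xxxxxxx -> Class A (1-126)
Class A, default mask 255.0.0.0 (/8)


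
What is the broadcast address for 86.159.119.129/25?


Network: 86.159.119.128/25
Host bits = 7
Set all host bits to 1:
Broadcast: 86.159.119.255
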